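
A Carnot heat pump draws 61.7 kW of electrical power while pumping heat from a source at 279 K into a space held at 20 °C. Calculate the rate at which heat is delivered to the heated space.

T_H = 20 °C → 20 + 273.15 = 293.15 K.
For a reversible heat pump, COP_HP = T_H/(T_H − T_C) = 293.15/14.15 = 20.7173.
Q_H = COP_HP · W = 20.7173 × 61.7 = 1280 kW.

Q̇_H ≈ 1280 kW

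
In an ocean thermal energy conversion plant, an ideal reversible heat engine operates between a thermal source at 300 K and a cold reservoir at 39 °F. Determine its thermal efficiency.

T_C = 39 °F → (39 − 32) × 5/9 = 3.89 °C = 277.04 K.
Carnot efficiency: η = 1 − T_C/T_H = 1 − 277.04/300.00 = 0.0765.

η ≈ 0.0765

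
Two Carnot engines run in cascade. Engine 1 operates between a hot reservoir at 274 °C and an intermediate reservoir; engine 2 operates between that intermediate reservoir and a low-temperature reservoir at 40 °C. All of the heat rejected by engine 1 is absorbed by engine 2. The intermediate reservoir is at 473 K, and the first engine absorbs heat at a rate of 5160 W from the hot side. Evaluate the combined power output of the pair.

T_H = 274 °C → 274 + 273.15 = 547.15 K.
T_C = 40 °C → 40 + 273.15 = 313.15 K.
Two reversible stages in series are equivalent to a single Carnot engine between T_H and T_C, so η_total = 1 − T_C/T_H = 1 − 313.15/547.15 = 0.4277.
W_total = η_total · Q_H = 0.4277 × 5160 = 2210 W.

Ẇ_total ≈ 2210 W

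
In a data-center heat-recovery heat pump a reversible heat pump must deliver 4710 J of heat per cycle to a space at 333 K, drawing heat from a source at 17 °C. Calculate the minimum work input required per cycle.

T_C = 17 °C → 17 + 273.15 = 290.15 K.
Reversible heating COP: COP_HP = T_H/(T_H − T_C) = 333.00/42.85 = 7.7713.
W = Q_H/COP_HP = 4710/7.7713 = 606 J.

W_in ≈ 606 J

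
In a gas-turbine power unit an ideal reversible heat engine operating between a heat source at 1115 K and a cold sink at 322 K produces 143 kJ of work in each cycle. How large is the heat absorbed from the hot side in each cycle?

Q_H ≈ 201.1 kJ

The Carnot efficiency is η = 1 − T_C/T_H = 1 − 322.00/1115.00 = 0.7112.
Q_H = W/η = 143/0.7112 = 201.1 kJ.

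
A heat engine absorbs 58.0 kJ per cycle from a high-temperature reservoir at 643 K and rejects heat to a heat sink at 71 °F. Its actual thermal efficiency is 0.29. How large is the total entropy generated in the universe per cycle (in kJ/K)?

ΔS_univ ≈ 0.04948 kJ/K

T_C = 71 °F → (71 − 32) × 5/9 = 21.67 °C = 294.82 K.
W = η·Q_H = 0.29 × 58.0 = 16.82 kJ, so Q_C = Q_H − W = 41.18 kJ.
Entropy balance on the reservoirs: −Q_H/T_H = -0.09020 kJ/K, +Q_C/T_C = 0.1397 kJ/K.
ΔS_univ = −Q_H/T_H + Q_C/T_C = 0.04948 kJ/K (> 0, since η = 0.29 < η_Carnot = 0.541).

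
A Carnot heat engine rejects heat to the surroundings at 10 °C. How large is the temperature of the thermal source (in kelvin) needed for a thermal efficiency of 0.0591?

T_H ≈ 301 K

T_C = 10 °C → 10 + 273.15 = 283.15 K.
From η = 1 − T_C/T_H, solving for T_H gives T_H = T_C/(1 − η) = 283.15/(1 − 0.0591) = 301 K.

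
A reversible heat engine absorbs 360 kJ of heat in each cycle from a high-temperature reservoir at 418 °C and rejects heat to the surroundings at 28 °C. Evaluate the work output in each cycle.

T_H = 418 °C → 418 + 273.15 = 691.15 K.
T_C = 28 °C → 28 + 273.15 = 301.15 K.
Carnot efficiency: η = 1 − T_C/T_H = 1 − 301.15/691.15 = 0.5643.
W = η·Q_H = 0.5643 × 360 = 203.1 kJ.

W ≈ 203.1 kJ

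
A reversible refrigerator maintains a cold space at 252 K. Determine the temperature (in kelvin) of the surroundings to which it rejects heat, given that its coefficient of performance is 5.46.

COP_R = T_C/(T_H − T_C) ⇒ T_H = T_C·(1 + 1/COP_R) = 252.00 × (1 + 1/5.46) = 298 K.

T_H ≈ 298 K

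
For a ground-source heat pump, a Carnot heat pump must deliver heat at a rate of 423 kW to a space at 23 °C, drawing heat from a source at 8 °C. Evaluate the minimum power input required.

T_H = 23 °C → 23 + 273.15 = 296.15 K.
T_C = 8 °C → 8 + 273.15 = 281.15 K.
For a reversible heat pump, COP_HP = T_H/(T_H − T_C) = 296.15/15.00 = 19.7433.
W = Q_H/COP_HP = 423/19.7433 = 21.4 kW.

Ẇ_in ≈ 21.4 kW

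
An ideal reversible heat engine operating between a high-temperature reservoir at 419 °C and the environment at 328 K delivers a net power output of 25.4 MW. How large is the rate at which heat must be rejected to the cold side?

T_H = 419 °C → 419 + 273.15 = 692.15 K.
For a reversible engine, η = 1 − T_C/T_H = 1 − 328.00/692.15 = 0.5261.
Since Q_C/Q_H = T_C/T_H and Q_H = W/η, Q_C = W·T_C/(T_H − T_C) = 25.4 × 328.00/364.15 = 22.9 MW.

Q̇_C ≈ 22.9 MW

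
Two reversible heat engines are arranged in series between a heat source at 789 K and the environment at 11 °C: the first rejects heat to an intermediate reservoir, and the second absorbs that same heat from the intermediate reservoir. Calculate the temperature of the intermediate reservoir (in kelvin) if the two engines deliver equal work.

T_C = 11 °C → 11 + 273.15 = 284.15 K.
For reversible stages Q_m = Q_H·(T_m/T_H). Setting W₁ = Q_H(1 − T_m/T_H) equal to W₂ = Q_m(1 − T_C/T_m) = Q_H·(T_m − T_C)/T_H gives T_H − T_m = T_m − T_C, so T_m = (T_H + T_C)/2 = (789.00 + 284.15)/2 = 537 K.

T_m ≈ 537 K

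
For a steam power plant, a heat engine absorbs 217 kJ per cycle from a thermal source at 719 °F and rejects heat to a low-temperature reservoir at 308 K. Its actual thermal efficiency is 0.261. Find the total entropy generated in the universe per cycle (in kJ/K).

T_H = 719 °F → (719 − 32) × 5/9 = 381.67 °C = 654.82 K.
W = η·Q_H = 0.261 × 217 = 56.64 kJ, so Q_C = Q_H − W = 160.4 kJ.
The hot reservoir loses entropy Q_H/T_H = 217/654.82 = 0.3314 kJ/K; the cold reservoir gains Q_C/T_C = 160.4/308.00 = 0.5207 kJ/K.
ΔS_univ = −Q_H/T_H + Q_C/T_C = 0.189 kJ/K (> 0, since η = 0.261 < η_Carnot = 0.530).

ΔS_univ ≈ 0.189 kJ/K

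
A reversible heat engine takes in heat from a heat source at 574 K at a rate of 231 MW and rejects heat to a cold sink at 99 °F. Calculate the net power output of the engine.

T_C = 99 °F → (99 − 32) × 5/9 = 37.22 °C = 310.37 K.
For a reversible engine, η = 1 − T_C/T_H = 1 − 310.37/574.00 = 0.4593.
W = η·Q_H = 0.4593 × 231 = 106 MW.

Ẇ ≈ 106 MW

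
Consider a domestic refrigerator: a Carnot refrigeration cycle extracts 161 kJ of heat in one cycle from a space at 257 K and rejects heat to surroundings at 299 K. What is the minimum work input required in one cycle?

W_in ≈ 26.3 kJ

Carnot COP: COP_R = T_C/(T_H − T_C) = 257.00/42.00 = 6.1190.
W = Q_C/COP_R = 161/6.1190 = 26.3 kJ.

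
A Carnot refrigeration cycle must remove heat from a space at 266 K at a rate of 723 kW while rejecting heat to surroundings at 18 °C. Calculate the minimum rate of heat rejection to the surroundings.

Q̇_H ≈ 791 kW

T_H = 18 °C → 18 + 273.15 = 291.15 K.
For a reversible cycle Q_H/Q_C = T_H/T_C, so Q_H = Q_C·T_H/T_C = 723 × 291.15/266.00 = 791 kW.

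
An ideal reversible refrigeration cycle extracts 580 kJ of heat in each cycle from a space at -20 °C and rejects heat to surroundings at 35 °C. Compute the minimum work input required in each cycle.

T_H = 35 °C → 35 + 273.15 = 308.15 K.
T_C = -20 °C → -20 + 273.15 = 253.15 K.
Carnot COP: COP_R = T_C/(T_H − T_C) = 253.15/55.00 = 4.6027.
W = Q_C/COP_R = 580/4.6027 = 126 kJ.

W_in ≈ 126 kJ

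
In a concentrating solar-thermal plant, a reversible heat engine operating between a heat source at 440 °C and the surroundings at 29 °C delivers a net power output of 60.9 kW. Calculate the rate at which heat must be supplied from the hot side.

Q̇_H ≈ 106 kW

T_H = 440 °C → 440 + 273.15 = 713.15 K.
T_C = 29 °C → 29 + 273.15 = 302.15 K.
Since the cycle is reversible, η = 1 − T_C/T_H = 1 − 302.15/713.15 = 0.5763.
Q_H = W/η = 60.9/0.5763 = 106 kW.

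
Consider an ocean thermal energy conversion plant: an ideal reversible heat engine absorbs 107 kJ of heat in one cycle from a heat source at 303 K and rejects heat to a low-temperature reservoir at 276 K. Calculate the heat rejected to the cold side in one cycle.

The Carnot efficiency is η = 1 − T_C/T_H = 1 − 276.00/303.00 = 0.0891.
For a reversible cycle Q_C/Q_H = T_C/T_H, so Q_C = 107 × 276.00/303.00 = 97.5 kJ.

Q_C ≈ 97.5 kJ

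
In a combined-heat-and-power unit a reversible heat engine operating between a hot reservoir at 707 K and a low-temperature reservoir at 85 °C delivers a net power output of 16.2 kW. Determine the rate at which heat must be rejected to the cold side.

T_C = 85 °C → 85 + 273.15 = 358.15 K.
The Carnot efficiency is η = 1 − T_C/T_H = 1 − 358.15/707.00 = 0.4934.
Since Q_C/Q_H = T_C/T_H and Q_H = W/η, Q_C = W·T_C/(T_H − T_C) = 16.2 × 358.15/348.85 = 16.6 kW.

Q̇_C ≈ 16.6 kW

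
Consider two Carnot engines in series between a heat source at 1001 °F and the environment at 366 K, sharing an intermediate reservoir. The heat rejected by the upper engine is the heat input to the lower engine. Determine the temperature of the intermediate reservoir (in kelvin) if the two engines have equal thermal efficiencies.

T_m ≈ 545 K

T_H = 1001 °F → (1001 − 32) × 5/9 = 538.33 °C = 811.48 K.
Equal efficiencies require 1 − T_m/T_H = 1 − T_C/T_m, i.e. T_m/T_H = T_C/T_m, so T_m = √(T_H·T_C) = √(811.48 × 366.00) = 545 K.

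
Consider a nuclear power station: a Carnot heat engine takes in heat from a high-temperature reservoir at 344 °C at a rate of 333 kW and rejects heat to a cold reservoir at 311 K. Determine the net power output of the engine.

Ẇ ≈ 165.2 kW

T_H = 344 °C → 344 + 273.15 = 617.15 K.
η_rev = 1 − T_C/T_H = 1 − 311.00/617.15 = 0.4961.
W = η·Q_H = 0.4961 × 333 = 165.2 kW.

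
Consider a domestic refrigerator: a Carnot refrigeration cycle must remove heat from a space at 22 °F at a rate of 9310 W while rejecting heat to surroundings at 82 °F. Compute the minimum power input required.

Ẇ_in ≈ 1160 W

T_H = 82 °F → (82 − 32) × 5/9 = 27.78 °C = 300.93 K.
T_C = 22 °F → (22 − 32) × 5/9 = -5.56 °C = 267.59 K.
Carnot COP: COP_R = T_C/(T_H − T_C) = 267.59/33.33 = 8.0278.
W = Q_C/COP_R = 9310/8.0278 = 1160 W.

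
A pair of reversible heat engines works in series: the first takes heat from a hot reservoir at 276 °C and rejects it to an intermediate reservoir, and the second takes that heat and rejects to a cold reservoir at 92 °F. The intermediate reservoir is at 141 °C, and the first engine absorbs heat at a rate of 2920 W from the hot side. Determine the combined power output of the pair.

T_H = 276 °C → 276 + 273.15 = 549.15 K.
T_C = 92 °F → (92 − 32) × 5/9 = 33.33 °C = 306.48 K.
Two reversible stages in series are equivalent to a single Carnot engine between T_H and T_C, so η_total = 1 − T_C/T_H = 1 − 306.48/549.15 = 0.4419.
W_total = η_total · Q_H = 0.4419 × 2920 = 1290 W.

Ẇ_total ≈ 1290 W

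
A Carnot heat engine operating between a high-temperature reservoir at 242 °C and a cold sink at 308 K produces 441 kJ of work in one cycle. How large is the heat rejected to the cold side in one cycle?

T_H = 242 °C → 242 + 273.15 = 515.15 K.
η_rev = 1 − T_C/T_H = 1 − 308.00/515.15 = 0.4021.
Since Q_C/Q_H = T_C/T_H and Q_H = W/η, Q_C = W·T_C/(T_H − T_C) = 441 × 308.00/207.15 = 655.7 kJ.

Q_C ≈ 655.7 kJ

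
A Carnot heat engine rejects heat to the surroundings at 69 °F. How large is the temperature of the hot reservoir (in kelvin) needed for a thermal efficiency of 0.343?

T_H ≈ 447 K

T_C = 69 °F → (69 − 32) × 5/9 = 20.56 °C = 293.71 K.
From η = 1 − T_C/T_H, solving for T_H gives T_H = T_C/(1 − η) = 293.71/(1 − 0.343) = 447 K.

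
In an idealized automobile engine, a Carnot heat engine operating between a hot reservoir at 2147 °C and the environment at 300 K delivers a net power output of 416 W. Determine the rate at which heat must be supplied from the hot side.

T_H = 2147 °C → 2147 + 273.15 = 2420.15 K.
The Carnot efficiency is η = 1 − T_C/T_H = 1 − 300.00/2420.15 = 0.8760.
Q_H = W/η = 416/0.8760 = 475 W.

Q̇_H ≈ 475 W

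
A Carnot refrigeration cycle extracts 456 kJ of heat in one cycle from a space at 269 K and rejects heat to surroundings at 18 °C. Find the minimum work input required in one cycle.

T_H = 18 °C → 18 + 273.15 = 291.15 K.
For a reversible refrigerator, COP_R = T_C/(T_H − T_C) = 269.00/22.15 = 12.1445.
W = Q_C/COP_R = 456/12.1445 = 37.55 kJ.

W_in ≈ 37.55 kJ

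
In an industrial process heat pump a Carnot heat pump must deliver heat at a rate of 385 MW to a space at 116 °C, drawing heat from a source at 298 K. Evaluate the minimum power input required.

T_H = 116 °C → 116 + 273.15 = 389.15 K.
Reversible heating COP: COP_HP = T_H/(T_H − T_C) = 389.15/91.15 = 4.2693.
W = Q_H/COP_HP = 385/4.2693 = 90.2 MW.

Ẇ_in ≈ 90.2 MW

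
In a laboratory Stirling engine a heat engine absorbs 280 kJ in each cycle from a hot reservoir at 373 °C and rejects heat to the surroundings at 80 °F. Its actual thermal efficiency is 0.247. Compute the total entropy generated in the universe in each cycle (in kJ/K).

T_H = 373 °C → 373 + 273.15 = 646.15 K.
T_C = 80 °F → (80 − 32) × 5/9 = 26.67 °C = 299.82 K.
W = η·Q_H = 0.247 × 280 = 69.16 kJ, so Q_C = Q_H − W = 210.8 kJ.
The hot reservoir loses entropy Q_H/T_H = 280/646.15 = 0.4333 kJ/K; the cold reservoir gains Q_C/T_C = 210.8/299.82 = 0.7032 kJ/K.
ΔS_univ = −Q_H/T_H + Q_C/T_C = 0.270 kJ/K (> 0, since η = 0.247 < η_Carnot = 0.536).

ΔS_univ ≈ 0.270 kJ/K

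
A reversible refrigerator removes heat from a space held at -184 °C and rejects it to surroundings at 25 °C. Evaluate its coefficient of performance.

COP_R ≈ 0.427

T_H = 25 °C → 25 + 273.15 = 298.15 K.
T_C = -184 °C → -184 + 273.15 = 89.15 K.
COP_R = T_C/(T_H − T_C) = 89.15/(298.15 − 89.15) = 0.427.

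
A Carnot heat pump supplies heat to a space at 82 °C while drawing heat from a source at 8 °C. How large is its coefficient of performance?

T_H = 82 °C → 82 + 273.15 = 355.15 K.
T_C = 8 °C → 8 + 273.15 = 281.15 K.
For a reversible heat pump, COP_HP = T_H/(T_H − T_C) = 355.15/(355.15 − 281.15) = 4.80.

COP_HP ≈ 4.80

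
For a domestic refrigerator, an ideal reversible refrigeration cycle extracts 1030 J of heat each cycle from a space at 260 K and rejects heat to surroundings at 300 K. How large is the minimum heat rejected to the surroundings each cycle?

Q_H ≈ 1188 J

For a reversible cycle Q_H/Q_C = T_H/T_C, so Q_H = Q_C·T_H/T_C = 1030 × 300.00/260.00 = 1188 J.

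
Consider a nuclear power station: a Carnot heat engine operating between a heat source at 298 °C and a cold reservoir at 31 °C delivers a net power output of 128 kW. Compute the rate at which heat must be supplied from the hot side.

Q̇_H ≈ 274 kW

T_H = 298 °C → 298 + 273.15 = 571.15 K.
T_C = 31 °C → 31 + 273.15 = 304.15 K.
For a reversible engine, η = 1 − T_C/T_H = 1 − 304.15/571.15 = 0.4675.
Q_H = W/η = 128/0.4675 = 274 kW.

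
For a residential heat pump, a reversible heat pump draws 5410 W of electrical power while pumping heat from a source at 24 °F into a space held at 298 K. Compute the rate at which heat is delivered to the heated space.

Q̇_H ≈ 55000 W

T_C = 24 °F → (24 − 32) × 5/9 = -4.44 °C = 268.71 K.
For a reversible heat pump, COP_HP = T_H/(T_H − T_C) = 298.00/29.29 = 10.1726.
Q_H = COP_HP · W = 10.1726 × 5410 = 55000 W.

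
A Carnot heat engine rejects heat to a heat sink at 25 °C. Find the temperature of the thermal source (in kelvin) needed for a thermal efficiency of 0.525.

T_C = 25 °C → 25 + 273.15 = 298.15 K.
From η = 1 − T_C/T_H, solving for T_H gives T_H = T_C/(1 − η) = 298.15/(1 − 0.525) = 628 K.

T_H ≈ 628 K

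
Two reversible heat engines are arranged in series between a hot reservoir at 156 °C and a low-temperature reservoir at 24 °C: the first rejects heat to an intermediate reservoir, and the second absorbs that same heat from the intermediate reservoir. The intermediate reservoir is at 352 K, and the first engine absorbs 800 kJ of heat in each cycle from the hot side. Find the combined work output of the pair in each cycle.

T_H = 156 °C → 156 + 273.15 = 429.15 K.
T_C = 24 °C → 24 + 273.15 = 297.15 K.
Two reversible stages in series are equivalent to a single Carnot engine between T_H and T_C, so η_total = 1 − T_C/T_H = 1 − 297.15/429.15 = 0.3076.
W_total = η_total · Q_H = 0.3076 × 800 = 246.1 kJ.

W_total ≈ 246.1 kJ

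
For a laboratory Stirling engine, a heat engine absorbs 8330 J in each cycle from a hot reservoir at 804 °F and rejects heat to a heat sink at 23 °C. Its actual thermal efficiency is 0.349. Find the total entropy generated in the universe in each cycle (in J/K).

ΔS_univ ≈ 6.45 J/K

T_H = 804 °F → (804 − 32) × 5/9 = 428.89 °C = 702.04 K.
T_C = 23 °C → 23 + 273.15 = 296.15 K.
W = η·Q_H = 0.349 × 8330 = 2907 J, so Q_C = Q_H − W = 5423 J.
Reservoir entropy changes: ΔS_H = −Q_H/T_H = −8330/702.04 = -11.87 J/K and ΔS_C = +Q_C/T_C = 5423/296.15 = 18.31 J/K.
ΔS_univ = −Q_H/T_H + Q_C/T_C = 6.45 J/K (> 0, since η = 0.349 < η_Carnot = 0.578).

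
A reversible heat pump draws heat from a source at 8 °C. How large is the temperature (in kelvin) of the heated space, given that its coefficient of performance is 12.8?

T_H ≈ 305 K

T_C = 8 °C → 8 + 273.15 = 281.15 K.
COP_HP = T_H/(T_H − T_C) ⇒ T_H = T_C·COP_HP/(COP_HP − 1) = 281.15 × 12.8/(12.8 − 1) = 305 K.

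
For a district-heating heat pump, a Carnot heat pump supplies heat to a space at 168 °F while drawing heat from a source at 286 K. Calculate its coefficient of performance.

COP_HP ≈ 5.561

T_H = 168 °F → (168 − 32) × 5/9 = 75.56 °C = 348.71 K.
The Carnot heat-pump COP is COP_HP = T_H/(T_H − T_C) = 348.71/(348.71 − 286.00) = 5.561.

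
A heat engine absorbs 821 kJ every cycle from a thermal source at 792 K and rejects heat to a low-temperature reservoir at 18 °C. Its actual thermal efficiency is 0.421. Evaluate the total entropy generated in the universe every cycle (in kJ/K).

T_C = 18 °C → 18 + 273.15 = 291.15 K.
W = η·Q_H = 0.421 × 821 = 345.6 kJ, so Q_C = Q_H − W = 475.4 kJ.
Reservoir entropy changes: ΔS_H = −Q_H/T_H = −821/792.00 = -1.037 kJ/K and ΔS_C = +Q_C/T_C = 475.4/291.15 = 1.633 kJ/K.
ΔS_univ = −Q_H/T_H + Q_C/T_C = 0.5961 kJ/K (> 0, since η = 0.421 < η_Carnot = 0.632).

ΔS_univ ≈ 0.5961 kJ/K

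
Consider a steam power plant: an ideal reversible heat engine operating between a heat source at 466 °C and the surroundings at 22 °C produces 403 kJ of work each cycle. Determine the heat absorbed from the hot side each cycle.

T_H = 466 °C → 466 + 273.15 = 739.15 K.
T_C = 22 °C → 22 + 273.15 = 295.15 K.
η_rev = 1 − T_C/T_H = 1 − 295.15/739.15 = 0.6007.
Q_H = W/η = 403/0.6007 = 670.9 kJ.

Q_H ≈ 670.9 kJ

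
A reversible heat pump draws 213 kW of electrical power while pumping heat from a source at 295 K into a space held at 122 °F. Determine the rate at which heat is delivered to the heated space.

T_H = 122 °F → (122 − 32) × 5/9 = 50.00 °C = 323.15 K.
Reversible heating COP: COP_HP = T_H/(T_H − T_C) = 323.15/28.15 = 11.4796.
Q_H = COP_HP · W = 11.4796 × 213 = 2450 kW.

Q̇_H ≈ 2450 kW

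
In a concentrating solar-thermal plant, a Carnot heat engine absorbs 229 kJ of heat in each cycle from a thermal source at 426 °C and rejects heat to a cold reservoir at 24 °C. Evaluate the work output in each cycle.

W ≈ 131.7 kJ

T_H = 426 °C → 426 + 273.15 = 699.15 K.
T_C = 24 °C → 24 + 273.15 = 297.15 K.
Since the cycle is reversible, η = 1 − T_C/T_H = 1 − 297.15/699.15 = 0.5750.
W = η·Q_H = 0.5750 × 229 = 131.7 kJ.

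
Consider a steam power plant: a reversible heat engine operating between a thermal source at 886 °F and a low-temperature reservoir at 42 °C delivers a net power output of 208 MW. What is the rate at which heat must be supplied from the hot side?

Q̇_H ≈ 359.6 MW

T_H = 886 °F → (886 − 32) × 5/9 = 474.44 °C = 747.59 K.
T_C = 42 °C → 42 + 273.15 = 315.15 K.
For a reversible engine, η = 1 − T_C/T_H = 1 − 315.15/747.59 = 0.5784.
Q_H = W/η = 208/0.5784 = 359.6 MW.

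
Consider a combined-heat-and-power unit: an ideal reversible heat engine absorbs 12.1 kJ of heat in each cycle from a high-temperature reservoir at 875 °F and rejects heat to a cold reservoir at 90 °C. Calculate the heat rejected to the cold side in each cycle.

T_H = 875 °F → (875 − 32) × 5/9 = 468.33 °C = 741.48 K.
T_C = 90 °C → 90 + 273.15 = 363.15 K.
The Carnot efficiency is η = 1 − T_C/T_H = 1 − 363.15/741.48 = 0.5102.
For a reversible cycle Q_C/Q_H = T_C/T_H, so Q_C = 12.1 × 363.15/741.48 = 5.93 kJ.

Q_C ≈ 5.93 kJ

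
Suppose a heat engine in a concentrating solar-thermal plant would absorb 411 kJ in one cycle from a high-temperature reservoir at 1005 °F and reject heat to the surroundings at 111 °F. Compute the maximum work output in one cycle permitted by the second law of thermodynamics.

T_H = 1005 °F → (1005 − 32) × 5/9 = 540.56 °C = 813.71 K.
T_C = 111 °F → (111 − 32) × 5/9 = 43.89 °C = 317.04 K.
The second-law ceiling is the Carnot efficiency, η_max = 1 − T_C/T_H = 1 − 317.04/813.71 = 0.6104.
W_max = η_max · Q_H = 0.6104 × 411 = 250.9 kJ.

W_max ≈ 250.9 kJ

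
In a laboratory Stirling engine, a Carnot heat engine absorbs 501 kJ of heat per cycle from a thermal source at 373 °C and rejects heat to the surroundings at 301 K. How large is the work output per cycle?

W ≈ 267.6 kJ

T_H = 373 °C → 373 + 273.15 = 646.15 K.
η_rev = 1 − T_C/T_H = 1 − 301.00/646.15 = 0.5342.
W = η·Q_H = 0.5342 × 501 = 267.6 kJ.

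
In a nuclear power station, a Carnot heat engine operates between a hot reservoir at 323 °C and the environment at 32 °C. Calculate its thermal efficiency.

T_H = 323 °C → 323 + 273.15 = 596.15 K.
T_C = 32 °C → 32 + 273.15 = 305.15 K.
Carnot efficiency: η = 1 − T_C/T_H = 1 − 305.15/596.15 = 0.488.

η ≈ 0.488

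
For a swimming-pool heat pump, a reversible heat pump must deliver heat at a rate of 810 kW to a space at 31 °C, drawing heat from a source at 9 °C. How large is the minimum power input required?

Ẇ_in ≈ 58.6 kW

T_H = 31 °C → 31 + 273.15 = 304.15 K.
T_C = 9 °C → 9 + 273.15 = 282.15 K.
Reversible heating COP: COP_HP = T_H/(T_H − T_C) = 304.15/22.00 = 13.8250.
W = Q_H/COP_HP = 810/13.8250 = 58.6 kW.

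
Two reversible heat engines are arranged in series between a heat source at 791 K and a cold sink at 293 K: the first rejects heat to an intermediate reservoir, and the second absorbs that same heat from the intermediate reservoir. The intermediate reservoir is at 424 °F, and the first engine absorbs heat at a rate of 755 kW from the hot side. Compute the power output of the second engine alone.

T_m = 424 °F → (424 − 32) × 5/9 = 217.78 °C = 490.93 K.
Heat entering the second stage: Q_m = Q_H·(T_m/T_H) = 755 × 490.93/791.00 = 468.6 kW.
Second-stage efficiency η₂ = 1 − T_C/T_m = 1 − 293.00/490.93 = 0.4032, so W₂ = η₂·Q_m = 188.9 kW.

Ẇ₂ ≈ 188.9 kW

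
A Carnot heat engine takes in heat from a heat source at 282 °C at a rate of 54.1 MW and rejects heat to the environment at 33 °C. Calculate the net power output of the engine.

T_H = 282 °C → 282 + 273.15 = 555.15 K.
T_C = 33 °C → 33 + 273.15 = 306.15 K.
For a reversible engine, η = 1 − T_C/T_H = 1 − 306.15/555.15 = 0.4485.
W = η·Q_H = 0.4485 × 54.1 = 24.3 MW.

Ẇ ≈ 24.3 MW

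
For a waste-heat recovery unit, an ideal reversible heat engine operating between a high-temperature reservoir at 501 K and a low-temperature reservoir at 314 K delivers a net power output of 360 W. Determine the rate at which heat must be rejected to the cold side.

Q̇_C ≈ 604 W

η_rev = 1 − T_C/T_H = 1 − 314.00/501.00 = 0.3733.
Since Q_C/Q_H = T_C/T_H and Q_H = W/η, Q_C = W·T_C/(T_H − T_C) = 360 × 314.00/187.00 = 604 W.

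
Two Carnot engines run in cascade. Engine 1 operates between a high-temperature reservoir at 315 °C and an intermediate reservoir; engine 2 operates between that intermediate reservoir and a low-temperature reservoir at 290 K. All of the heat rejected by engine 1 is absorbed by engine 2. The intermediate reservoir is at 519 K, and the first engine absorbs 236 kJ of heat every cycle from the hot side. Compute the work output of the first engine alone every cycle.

T_H = 315 °C → 315 + 273.15 = 588.15 K.
First-stage efficiency η₁ = 1 − T_m/T_H = 1 − 519.00/588.15 = 0.1176.
W₁ = η₁·Q_H = 0.1176 × 236 = 27.7 kJ.

W₁ ≈ 27.7 kJ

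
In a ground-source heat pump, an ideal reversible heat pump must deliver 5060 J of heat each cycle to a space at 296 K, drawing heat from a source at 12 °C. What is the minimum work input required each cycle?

W_in ≈ 185.5 J

T_C = 12 °C → 12 + 273.15 = 285.15 K.
Reversible heating COP: COP_HP = T_H/(T_H − T_C) = 296.00/10.85 = 27.2811.
W = Q_H/COP_HP = 5060/27.2811 = 185.5 J.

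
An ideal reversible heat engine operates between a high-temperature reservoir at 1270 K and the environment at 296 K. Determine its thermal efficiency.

η ≈ 0.767

Since the cycle is reversible, η = 1 − T_C/T_H = 1 − 296.00/1270.00 = 0.767.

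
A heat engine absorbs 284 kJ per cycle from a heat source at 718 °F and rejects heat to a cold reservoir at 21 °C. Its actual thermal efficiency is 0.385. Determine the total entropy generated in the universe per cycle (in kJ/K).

ΔS_univ ≈ 0.160 kJ/K

T_H = 718 °F → (718 − 32) × 5/9 = 381.11 °C = 654.26 K.
T_C = 21 °C → 21 + 273.15 = 294.15 K.
W = η·Q_H = 0.385 × 284 = 109.3 kJ, so Q_C = Q_H − W = 174.7 kJ.
Entropy balance on the reservoirs: −Q_H/T_H = -0.4341 kJ/K, +Q_C/T_C = 0.5938 kJ/K.
ΔS_univ = −Q_H/T_H + Q_C/T_C = 0.160 kJ/K (> 0, since η = 0.385 < η_Carnot = 0.550).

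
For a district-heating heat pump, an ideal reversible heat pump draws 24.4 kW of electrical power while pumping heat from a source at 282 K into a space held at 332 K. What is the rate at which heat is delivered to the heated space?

Q̇_H ≈ 162 kW

Reversible heating COP: COP_HP = T_H/(T_H − T_C) = 332.00/50.00 = 6.6400.
Q_H = COP_HP · W = 6.6400 × 24.4 = 162 kW.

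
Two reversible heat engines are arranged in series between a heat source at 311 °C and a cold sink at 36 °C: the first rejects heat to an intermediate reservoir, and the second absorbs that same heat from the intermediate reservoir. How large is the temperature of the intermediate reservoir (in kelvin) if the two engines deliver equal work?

T_m ≈ 446.6 K

T_H = 311 °C → 311 + 273.15 = 584.15 K.
T_C = 36 °C → 36 + 273.15 = 309.15 K.
For reversible stages Q_m = Q_H·(T_m/T_H). Setting W₁ = Q_H(1 − T_m/T_H) equal to W₂ = Q_m(1 − T_C/T_m) = Q_H·(T_m − T_C)/T_H gives T_H − T_m = T_m − T_C, so T_m = (T_H + T_C)/2 = (584.15 + 309.15)/2 = 446.6 K.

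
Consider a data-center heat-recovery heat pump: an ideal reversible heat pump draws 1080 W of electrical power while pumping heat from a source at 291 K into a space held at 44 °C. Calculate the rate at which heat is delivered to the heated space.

Q̇_H ≈ 13100 W

T_H = 44 °C → 44 + 273.15 = 317.15 K.
For a reversible heat pump, COP_HP = T_H/(T_H − T_C) = 317.15/26.15 = 12.1281.
Q_H = COP_HP · W = 12.1281 × 1080 = 13100 W.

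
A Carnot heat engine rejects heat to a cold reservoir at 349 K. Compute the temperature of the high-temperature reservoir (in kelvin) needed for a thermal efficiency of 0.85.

T_H ≈ 2330 K

From η = 1 − T_C/T_H, solving for T_H gives T_H = T_C/(1 − η) = 349.00/(1 − 0.85) = 2330 K.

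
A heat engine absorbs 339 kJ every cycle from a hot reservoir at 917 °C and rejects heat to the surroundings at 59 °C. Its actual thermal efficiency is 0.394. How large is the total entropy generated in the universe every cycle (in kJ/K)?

T_H = 917 °C → 917 + 273.15 = 1190.15 K.
T_C = 59 °C → 59 + 273.15 = 332.15 K.
W = η·Q_H = 0.394 × 339 = 133.6 kJ, so Q_C = Q_H − W = 205.4 kJ.
Entropy balance on the reservoirs: −Q_H/T_H = -0.2848 kJ/K, +Q_C/T_C = 0.6185 kJ/K.
ΔS_univ = −Q_H/T_H + Q_C/T_C = 0.334 kJ/K (> 0, since η = 0.394 < η_Carnot = 0.721).

ΔS_univ ≈ 0.334 kJ/K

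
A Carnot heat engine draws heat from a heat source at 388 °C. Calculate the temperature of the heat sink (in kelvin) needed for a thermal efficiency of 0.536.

T_C ≈ 307 K

T_H = 388 °C → 388 + 273.15 = 661.15 K.
From η = 1 − T_C/T_H, T_C = T_H·(1 − η) = 661.15 × (1 − 0.536) = 307 K.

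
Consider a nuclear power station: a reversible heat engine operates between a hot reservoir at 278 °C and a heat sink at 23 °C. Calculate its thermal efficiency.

η ≈ 0.463

T_H = 278 °C → 278 + 273.15 = 551.15 K.
T_C = 23 °C → 23 + 273.15 = 296.15 K.
For a reversible engine, η = 1 − T_C/T_H = 1 − 296.15/551.15 = 0.463.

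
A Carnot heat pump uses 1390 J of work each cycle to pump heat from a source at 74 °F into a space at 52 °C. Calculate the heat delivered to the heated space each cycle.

T_H = 52 °C → 52 + 273.15 = 325.15 K.
T_C = 74 °F → (74 − 32) × 5/9 = 23.33 °C = 296.48 K.
Reversible heating COP: COP_HP = T_H/(T_H − T_C) = 325.15/28.67 = 11.3424.
Q_H = COP_HP · W = 11.3424 × 1390 = 15800 J.

Q_H ≈ 15800 J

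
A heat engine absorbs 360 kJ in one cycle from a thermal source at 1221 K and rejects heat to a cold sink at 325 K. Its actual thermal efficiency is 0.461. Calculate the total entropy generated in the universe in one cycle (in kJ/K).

ΔS_univ ≈ 0.3022 kJ/K

W = η·Q_H = 0.461 × 360 = 166.0 kJ, so Q_C = Q_H − W = 194.0 kJ.
Reservoir entropy changes: ΔS_H = −Q_H/T_H = −360/1221.00 = -0.2948 kJ/K and ΔS_C = +Q_C/T_C = 194.0/325.00 = 0.5970 kJ/K.
ΔS_univ = −Q_H/T_H + Q_C/T_C = 0.3022 kJ/K (> 0, since η = 0.461 < η_Carnot = 0.734).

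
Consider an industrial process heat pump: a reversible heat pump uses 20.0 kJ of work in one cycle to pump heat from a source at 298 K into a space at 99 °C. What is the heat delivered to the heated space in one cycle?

T_H = 99 °C → 99 + 273.15 = 372.15 K.
The Carnot heat-pump COP is COP_HP = T_H/(T_H − T_C) = 372.15/74.15 = 5.0189.
Q_H = COP_HP · W = 5.0189 × 20.0 = 100.4 kJ.

Q_H ≈ 100.4 kJ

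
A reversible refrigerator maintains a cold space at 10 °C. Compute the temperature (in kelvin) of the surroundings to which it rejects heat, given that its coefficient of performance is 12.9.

T_C = 10 °C → 10 + 273.15 = 283.15 K.
COP_R = T_C/(T_H − T_C) ⇒ T_H = T_C·(1 + 1/COP_R) = 283.15 × (1 + 1/12.9) = 305.1 K.

T_H ≈ 305.1 K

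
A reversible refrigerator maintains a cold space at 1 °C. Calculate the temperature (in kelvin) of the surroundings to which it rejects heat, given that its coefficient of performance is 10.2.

T_H ≈ 301.0 K

T_C = 1 °C → 1 + 273.15 = 274.15 K.
COP_R = T_C/(T_H − T_C) ⇒ T_H = T_C·(1 + 1/COP_R) = 274.15 × (1 + 1/10.2) = 301.0 K.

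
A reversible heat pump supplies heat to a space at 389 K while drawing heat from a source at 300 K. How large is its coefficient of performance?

For a reversible heat pump, COP_HP = T_H/(T_H − T_C) = 389.00/(389.00 − 300.00) = 4.371.

COP_HP ≈ 4.371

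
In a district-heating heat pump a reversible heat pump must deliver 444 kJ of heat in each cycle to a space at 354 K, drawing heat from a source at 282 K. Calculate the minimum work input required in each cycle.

COP_HP = T_H/(T_H − T_C) = 354.00/72.00 = 4.9167.
W = Q_H/COP_HP = 444/4.9167 = 90.3 kJ.

W_in ≈ 90.3 kJ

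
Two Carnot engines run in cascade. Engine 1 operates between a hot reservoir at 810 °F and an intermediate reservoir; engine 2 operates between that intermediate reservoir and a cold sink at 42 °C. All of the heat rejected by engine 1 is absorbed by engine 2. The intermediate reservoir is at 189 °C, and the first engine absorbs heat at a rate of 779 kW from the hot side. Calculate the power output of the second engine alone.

Ẇ₂ ≈ 162 kW

T_H = 810 °F → (810 − 32) × 5/9 = 432.22 °C = 705.37 K.
T_C = 42 °C → 42 + 273.15 = 315.15 K.
T_m = 189 °C → 189 + 273.15 = 462.15 K.
Heat entering the second stage: Q_m = Q_H·(T_m/T_H) = 779 × 462.15/705.37 = 510 kW.
Second-stage efficiency η₂ = 1 − T_C/T_m = 1 − 315.15/462.15 = 0.3181, so W₂ = η₂·Q_m = 162 kW.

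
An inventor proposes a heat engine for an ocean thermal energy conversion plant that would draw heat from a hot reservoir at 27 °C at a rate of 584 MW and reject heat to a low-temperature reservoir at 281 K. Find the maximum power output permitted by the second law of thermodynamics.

T_H = 27 °C → 27 + 273.15 = 300.15 K.
By the Carnot theorem, η_max = 1 − T_C/T_H = 1 − 281.00/300.15 = 0.0638.
W_max = η_max · Q_H = 0.0638 × 584 = 37.26 MW.

Ẇ_max ≈ 37.26 MW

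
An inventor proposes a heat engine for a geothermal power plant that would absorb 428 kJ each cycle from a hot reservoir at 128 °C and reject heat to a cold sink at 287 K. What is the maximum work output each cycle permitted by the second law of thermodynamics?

T_H = 128 °C → 128 + 273.15 = 401.15 K.
The second-law ceiling is the Carnot efficiency, η_max = 1 − T_C/T_H = 1 − 287.00/401.15 = 0.2846.
W_max = η_max · Q_H = 0.2846 × 428 = 121.8 kJ.

W_max ≈ 121.8 kJ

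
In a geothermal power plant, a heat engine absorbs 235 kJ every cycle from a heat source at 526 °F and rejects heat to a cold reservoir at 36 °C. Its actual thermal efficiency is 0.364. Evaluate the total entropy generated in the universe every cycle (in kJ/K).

ΔS_univ ≈ 0.0543 kJ/K

T_H = 526 °F → (526 − 32) × 5/9 = 274.44 °C = 547.59 K.
T_C = 36 °C → 36 + 273.15 = 309.15 K.
W = η·Q_H = 0.364 × 235 = 85.54 kJ, so Q_C = Q_H − W = 149.5 kJ.
Entropy balance on the reservoirs: −Q_H/T_H = -0.4291 kJ/K, +Q_C/T_C = 0.4835 kJ/K.
ΔS_univ = −Q_H/T_H + Q_C/T_C = 0.0543 kJ/K (> 0, since η = 0.364 < η_Carnot = 0.435).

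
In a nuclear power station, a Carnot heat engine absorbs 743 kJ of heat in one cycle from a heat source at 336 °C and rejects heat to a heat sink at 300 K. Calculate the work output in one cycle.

W ≈ 377 kJ

T_H = 336 °C → 336 + 273.15 = 609.15 K.
η_rev = 1 − T_C/T_H = 1 − 300.00/609.15 = 0.5075.
W = η·Q_H = 0.5075 × 743 = 377 kJ.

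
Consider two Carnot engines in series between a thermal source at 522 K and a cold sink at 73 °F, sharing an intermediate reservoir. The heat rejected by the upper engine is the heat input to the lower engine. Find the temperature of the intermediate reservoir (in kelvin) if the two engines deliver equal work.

T_m ≈ 409 K

T_C = 73 °F → (73 − 32) × 5/9 = 22.78 °C = 295.93 K.
For reversible stages Q_m = Q_H·(T_m/T_H). Setting W₁ = Q_H(1 − T_m/T_H) equal to W₂ = Q_m(1 − T_C/T_m) = Q_H·(T_m − T_C)/T_H gives T_H − T_m = T_m − T_C, so T_m = (T_H + T_C)/2 = (522.00 + 295.93)/2 = 409 K.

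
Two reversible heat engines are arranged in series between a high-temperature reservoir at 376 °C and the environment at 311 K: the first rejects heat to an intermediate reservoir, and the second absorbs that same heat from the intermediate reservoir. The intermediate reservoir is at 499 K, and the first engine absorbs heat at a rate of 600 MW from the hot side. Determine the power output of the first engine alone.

Ẇ₁ ≈ 139 MW

T_H = 376 °C → 376 + 273.15 = 649.15 K.
First-stage efficiency η₁ = 1 − T_m/T_H = 1 − 499.00/649.15 = 0.2313.
W₁ = η₁·Q_H = 0.2313 × 600 = 139 MW.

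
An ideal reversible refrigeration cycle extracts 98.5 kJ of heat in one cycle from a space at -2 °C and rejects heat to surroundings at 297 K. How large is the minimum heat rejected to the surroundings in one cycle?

T_C = -2 °C → -2 + 273.15 = 271.15 K.
For a reversible cycle Q_H/Q_C = T_H/T_C, so Q_H = Q_C·T_H/T_C = 98.5 × 297.00/271.15 = 107.9 kJ.

Q_H ≈ 107.9 kJ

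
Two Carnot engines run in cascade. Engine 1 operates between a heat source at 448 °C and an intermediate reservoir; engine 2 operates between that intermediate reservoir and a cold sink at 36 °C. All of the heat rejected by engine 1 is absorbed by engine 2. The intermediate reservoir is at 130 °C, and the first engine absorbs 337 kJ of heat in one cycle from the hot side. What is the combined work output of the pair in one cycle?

W_total ≈ 193 kJ

T_H = 448 °C → 448 + 273.15 = 721.15 K.
T_C = 36 °C → 36 + 273.15 = 309.15 K.
Two reversible stages in series are equivalent to a single Carnot engine between T_H and T_C, so η_total = 1 − T_C/T_H = 1 − 309.15/721.15 = 0.5713.
W_total = η_total · Q_H = 0.5713 × 337 = 193 kJ.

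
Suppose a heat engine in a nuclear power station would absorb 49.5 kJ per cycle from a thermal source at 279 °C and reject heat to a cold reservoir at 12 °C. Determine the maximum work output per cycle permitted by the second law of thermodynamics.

T_H = 279 °C → 279 + 273.15 = 552.15 K.
T_C = 12 °C → 12 + 273.15 = 285.15 K.
No engine can exceed the Carnot limit: η_max = 1 − T_C/T_H = 1 − 285.15/552.15 = 0.4836.
W_max = η_max · Q_H = 0.4836 × 49.5 = 23.94 kJ.

W_max ≈ 23.94 kJ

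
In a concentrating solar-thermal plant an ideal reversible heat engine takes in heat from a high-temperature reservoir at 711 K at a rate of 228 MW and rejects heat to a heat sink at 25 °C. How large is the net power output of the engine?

T_C = 25 °C → 25 + 273.15 = 298.15 K.
For a reversible engine, η = 1 − T_C/T_H = 1 − 298.15/711.00 = 0.5807.
W = η·Q_H = 0.5807 × 228 = 132 MW.

Ẇ ≈ 132 MW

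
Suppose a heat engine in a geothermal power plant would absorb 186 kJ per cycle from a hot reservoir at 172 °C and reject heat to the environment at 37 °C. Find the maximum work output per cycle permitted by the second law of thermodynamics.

W_max ≈ 56.41 kJ

T_H = 172 °C → 172 + 273.15 = 445.15 K.
T_C = 37 °C → 37 + 273.15 = 310.15 K.
By the Carnot theorem, η_max = 1 − T_C/T_H = 1 − 310.15/445.15 = 0.3033.
W_max = η_max · Q_H = 0.3033 × 186 = 56.41 kJ.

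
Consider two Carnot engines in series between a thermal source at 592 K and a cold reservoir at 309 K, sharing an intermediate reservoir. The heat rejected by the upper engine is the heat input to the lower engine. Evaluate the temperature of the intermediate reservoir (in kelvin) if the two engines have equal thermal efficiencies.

Equal efficiencies require 1 − T_m/T_H = 1 − T_C/T_m, i.e. T_m/T_H = T_C/T_m, so T_m = √(T_H·T_C) = √(592.00 × 309.00) = 427.7 K.

T_m ≈ 427.7 K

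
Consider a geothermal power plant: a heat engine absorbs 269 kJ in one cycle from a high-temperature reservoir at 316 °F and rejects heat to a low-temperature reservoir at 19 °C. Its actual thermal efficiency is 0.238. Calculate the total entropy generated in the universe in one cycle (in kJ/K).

ΔS_univ ≈ 0.0774 kJ/K

T_H = 316 °F → (316 − 32) × 5/9 = 157.78 °C = 430.93 K.
T_C = 19 °C → 19 + 273.15 = 292.15 K.
W = η·Q_H = 0.238 × 269 = 64.02 kJ, so Q_C = Q_H − W = 205.0 kJ.
The hot reservoir loses entropy Q_H/T_H = 269/430.93 = 0.6242 kJ/K; the cold reservoir gains Q_C/T_C = 205.0/292.15 = 0.7016 kJ/K.
ΔS_univ = −Q_H/T_H + Q_C/T_C = 0.0774 kJ/K (> 0, since η = 0.238 < η_Carnot = 0.322).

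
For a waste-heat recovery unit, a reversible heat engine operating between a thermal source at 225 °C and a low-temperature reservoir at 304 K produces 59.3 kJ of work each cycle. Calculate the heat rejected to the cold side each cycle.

Q_C ≈ 92.9 kJ

T_H = 225 °C → 225 + 273.15 = 498.15 K.
Carnot efficiency: η = 1 − T_C/T_H = 1 − 304.00/498.15 = 0.3897.
Since Q_C/Q_H = T_C/T_H and Q_H = W/η, Q_C = W·T_C/(T_H − T_C) = 59.3 × 304.00/194.15 = 92.9 kJ.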